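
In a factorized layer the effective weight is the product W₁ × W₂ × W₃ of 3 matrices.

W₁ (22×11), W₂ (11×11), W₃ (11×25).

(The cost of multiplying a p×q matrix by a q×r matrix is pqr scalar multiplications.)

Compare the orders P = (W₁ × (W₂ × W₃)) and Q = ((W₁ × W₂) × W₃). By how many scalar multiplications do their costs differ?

363

Order P = (W₁ × (W₂ × W₃)): (W₂ × W₃): 11×11 by 11×25 → 11×25, cost 11·11·25 = 3025; (W₁ × (W₂ × W₃)): 22×11 by 11×25 → 22×25, cost 22·11·25 = 6050; cumulative 9075. Total 9075.
Order Q = ((W₁ × W₂) × W₃): (W₁ × W₂): 22×11 by 11×11 → 22×11, cost 22·11·11 = 2662; ((W₁ × W₂) × W₃): 22×11 by 11×25 → 22×25, cost 22·11·25 = 6050; cumulative 8712. Total 8712.
Difference: |9075 − 8712| = 363.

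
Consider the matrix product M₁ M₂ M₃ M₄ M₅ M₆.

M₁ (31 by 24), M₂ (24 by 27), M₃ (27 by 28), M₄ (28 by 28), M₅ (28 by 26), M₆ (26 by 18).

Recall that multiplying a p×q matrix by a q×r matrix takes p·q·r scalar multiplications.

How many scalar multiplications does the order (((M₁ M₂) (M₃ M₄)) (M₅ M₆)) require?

(M₁ M₂): 31×24 by 24×27 → 31×27, cost 31·24·27 = 20088
(M₃ M₄): 27×28 by 28×28 → 27×28, cost 27·28·28 = 21168
((M₁ M₂) (M₃ M₄)): 31×27 by 27×28 → 31×28, cost 31·27·28 = 23436; cumulative 64692
(M₅ M₆): 28×26 by 26×18 → 28×18, cost 28·26·18 = 13104
(((M₁ M₂) (M₃ M₄)) (M₅ M₆)): 31×28 by 28×18 → 31×18, cost 31·28·18 = 15624; cumulative 93420
Total: 93420 scalar multiplications.

93420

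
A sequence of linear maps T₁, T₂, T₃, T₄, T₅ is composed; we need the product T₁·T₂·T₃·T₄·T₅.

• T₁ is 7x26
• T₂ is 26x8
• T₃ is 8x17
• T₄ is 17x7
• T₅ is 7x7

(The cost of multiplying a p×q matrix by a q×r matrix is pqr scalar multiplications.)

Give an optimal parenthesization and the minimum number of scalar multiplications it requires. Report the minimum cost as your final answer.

Adjacent pairs: T₁T₂ = 7·26·8 = 1456; T₂T₃ = 26·8·17 = 3536; T₃T₄ = 8·17·7 = 952; T₄T₅ = 17·7·7 = 833.
Length 3: T₁..T₃: k=1: 0+3536+7·26·17=6630; k=2: 1456+0+7·8·17=2408 → min 2408 | T₂..T₄: k=2: 0+952+26·8·7=2408; k=3: 3536+0+26·17·7=6630 → min 2408 | T₃..T₅: k=3: 0+833+8·17·7=1785; k=4: 952+0+8·7·7=1344 → min 1344.
Length 4: T₁..T₄: k=1: 0+2408+7·26·7=3682; k=2: 1456+952+7·8·7=2800; k=3: 2408+0+7·17·7=3241 → min 2800 | T₂..T₅: k=2: 0+1344+26·8·7=2800; k=3: 3536+833+26·17·7=7463; k=4: 2408+0+26·7·7=3682 → min 2800.
Length 5: T₁..T₅: k=1: 0+2800+7·26·7=4074; k=2: 1456+1344+7·8·7=3192; k=3: 2408+833+7·17·7=4074; k=4: 2800+0+7·7·7=3143 → min 3143.
Optimal parenthesization: (((T₁·T₂)·(T₃·T₄))·T₅) with cost 3143.

3143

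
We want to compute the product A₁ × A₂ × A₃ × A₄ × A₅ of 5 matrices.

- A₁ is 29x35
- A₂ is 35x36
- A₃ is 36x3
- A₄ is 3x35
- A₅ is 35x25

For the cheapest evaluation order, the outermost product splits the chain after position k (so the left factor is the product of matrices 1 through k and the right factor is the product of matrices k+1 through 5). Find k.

Adjacent pairs: A₁A₂ = 29·35·36 = 36540; A₂A₃ = 35·36·3 = 3780; A₃A₄ = 36·3·35 = 3780; A₄A₅ = 3·35·25 = 2625.
Length 3: A₁..A₃: k=1: 0+3780+29·35·3=6825; k=2: 36540+0+29·36·3=39672 → min 6825 | A₂..A₄: k=2: 0+3780+35·36·35=47880; k=3: 3780+0+35·3·35=7455 → min 7455 | A₃..A₅: k=3: 0+2625+36·3·25=5325; k=4: 3780+0+36·35·25=35280 → min 5325.
Length 4: A₁..A₄: k=1: 0+7455+29·35·35=42980; k=2: 36540+3780+29·36·35=76860; k=3: 6825+0+29·3·35=9870 → min 9870 | A₂..A₅: k=2: 0+5325+35·36·25=36825; k=3: 3780+2625+35·3·25=9030; k=4: 7455+0+35·35·25=38080 → min 9030.
Top-level splits: k=1: (A₁..A₁)·(A₂..A₅) → 0+9030+29·35·25 = 34405; k=2: (A₁..A₂)·(A₃..A₅) → 36540+5325+29·36·25 = 67965; k=3: (A₁..A₃)·(A₄..A₅) → 6825+2625+29·3·25 = 11625; k=4: (A₁..A₄)·(A₅..A₅) → 9870+0+29·35·25 = 35245.
Best split is after A₃, i.e. k = 3.

3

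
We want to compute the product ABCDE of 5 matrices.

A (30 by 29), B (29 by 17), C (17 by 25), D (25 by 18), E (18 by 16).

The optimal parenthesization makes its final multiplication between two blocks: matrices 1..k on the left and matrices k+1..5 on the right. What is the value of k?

Adjacent pairs: AB = 30·29·17 = 14790; BC = 29·17·25 = 12325; CD = 17·25·18 = 7650; DE = 25·18·16 = 7200.
Length 3: A..C: k=1: 0+12325+30·29·25=34075; k=2: 14790+0+30·17·25=27540 → min 27540 | B..D: k=2: 0+7650+29·17·18=16524; k=3: 12325+0+29·25·18=25375 → min 16524 | C..E: k=3: 0+7200+17·25·16=14000; k=4: 7650+0+17·18·16=12546 → min 12546.
Length 4: A..D: k=1: 0+16524+30·29·18=32184; k=2: 14790+7650+30·17·18=31620; k=3: 27540+0+30·25·18=41040 → min 31620 | B..E: k=2: 0+12546+29·17·16=20434; k=3: 12325+7200+29·25·16=31125; k=4: 16524+0+29·18·16=24876 → min 20434.
Top-level splits: k=1: (A..A)·(B..E) → 0+20434+30·29·16 = 34354; k=2: (A..B)·(C..E) → 14790+12546+30·17·16 = 35496; k=3: (A..C)·(D..E) → 27540+7200+30·25·16 = 46740; k=4: (A..D)·(E..E) → 31620+0+30·18·16 = 40260.
Best split is after A, i.e. k = 1.

1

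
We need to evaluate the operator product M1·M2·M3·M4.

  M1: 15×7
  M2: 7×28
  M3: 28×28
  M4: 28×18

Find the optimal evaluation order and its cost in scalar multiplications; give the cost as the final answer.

10906

Adjacent pairs: M1M2 = 15·7·28 = 2940; M2M3 = 7·28·28 = 5488; M3M4 = 28·28·18 = 14112.
Length 3: M1..M3: k=1: 0+5488+15·7·28=8428; k=2: 2940+0+15·28·28=14700 → min 8428 | M2..M4: k=2: 0+14112+7·28·18=17640; k=3: 5488+0+7·28·18=9016 → min 9016.
Length 4: M1..M4: k=1: 0+9016+15·7·18=10906; k=2: 2940+14112+15·28·18=24612; k=3: 8428+0+15·28·18=15988 → min 10906.
Optimal parenthesization: (M1·((M2·M3)·M4)) with cost 10906.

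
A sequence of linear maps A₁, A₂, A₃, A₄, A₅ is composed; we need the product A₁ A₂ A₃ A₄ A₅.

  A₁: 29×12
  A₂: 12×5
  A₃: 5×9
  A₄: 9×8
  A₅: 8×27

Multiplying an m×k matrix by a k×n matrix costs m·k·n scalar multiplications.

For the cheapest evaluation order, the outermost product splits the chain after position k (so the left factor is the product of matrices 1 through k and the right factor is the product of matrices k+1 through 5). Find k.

2

Adjacent pairs: A₁A₂ = 29·12·5 = 1740; A₂A₃ = 12·5·9 = 540; A₃A₄ = 5·9·8 = 360; A₄A₅ = 9·8·27 = 1944.
Length 3: A₁..A₃: k=1: 0+540+29·12·9=3672; k=2: 1740+0+29·5·9=3045 → min 3045 | A₂..A₄: k=2: 0+360+12·5·8=840; k=3: 540+0+12·9·8=1404 → min 840 | A₃..A₅: k=3: 0+1944+5·9·27=3159; k=4: 360+0+5·8·27=1440 → min 1440.
Length 4: A₁..A₄: k=1: 0+840+29·12·8=3624; k=2: 1740+360+29·5·8=3260; k=3: 3045+0+29·9·8=5133 → min 3260 | A₂..A₅: k=2: 0+1440+12·5·27=3060; k=3: 540+1944+12·9·27=5400; k=4: 840+0+12·8·27=3432 → min 3060.
Top-level splits: k=1: (A₁..A₁)·(A₂..A₅) → 0+3060+29·12·27 = 12456; k=2: (A₁..A₂)·(A₃..A₅) → 1740+1440+29·5·27 = 7095; k=3: (A₁..A₃)·(A₄..A₅) → 3045+1944+29·9·27 = 12036; k=4: (A₁..A₄)·(A₅..A₅) → 3260+0+29·8·27 = 9524.
Best split is after A₂, i.e. k = 2.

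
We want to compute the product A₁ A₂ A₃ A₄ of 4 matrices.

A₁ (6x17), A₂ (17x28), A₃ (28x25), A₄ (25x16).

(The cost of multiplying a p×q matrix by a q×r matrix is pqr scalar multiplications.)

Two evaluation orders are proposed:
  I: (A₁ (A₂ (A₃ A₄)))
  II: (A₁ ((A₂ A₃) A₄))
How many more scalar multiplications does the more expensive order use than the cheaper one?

Order I = (A₁ (A₂ (A₃ A₄))): (A₃ A₄): 28×25 by 25×16 → 28×16, cost 28·25·16 = 11200; (A₂ (A₃ A₄)): 17×28 by 28×16 → 17×16, cost 17·28·16 = 7616; cumulative 18816; (A₁ (A₂ (A₃ A₄))): 6×17 by 17×16 → 6×16, cost 6·17·16 = 1632; cumulative 20448. Total 20448.
Order II = (A₁ ((A₂ A₃) A₄)): (A₂ A₃): 17×28 by 28×25 → 17×25, cost 17·28·25 = 11900; ((A₂ A₃) A₄): 17×25 by 25×16 → 17×16, cost 17·25·16 = 6800; cumulative 18700; (A₁ ((A₂ A₃) A₄)): 6×17 by 17×16 → 6×16, cost 6·17·16 = 1632; cumulative 20332. Total 20332.
Difference: |20448 − 20332| = 116.

116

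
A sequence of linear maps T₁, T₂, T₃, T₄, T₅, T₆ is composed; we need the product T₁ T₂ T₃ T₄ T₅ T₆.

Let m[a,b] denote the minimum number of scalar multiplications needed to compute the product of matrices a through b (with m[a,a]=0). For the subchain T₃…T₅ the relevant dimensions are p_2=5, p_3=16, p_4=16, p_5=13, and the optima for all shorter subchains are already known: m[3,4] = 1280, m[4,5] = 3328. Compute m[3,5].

2320

m[3,5] = min over k∈[3,4] of m[3,k]+m[k+1,5]+p_{2}·p_k·p_{5}.
k=3: 0 + 3328 + 5·16·13 = 4368; k=4: 1280 + 0 + 5·16·13 = 2320.
Minimum: 2320 at k=4.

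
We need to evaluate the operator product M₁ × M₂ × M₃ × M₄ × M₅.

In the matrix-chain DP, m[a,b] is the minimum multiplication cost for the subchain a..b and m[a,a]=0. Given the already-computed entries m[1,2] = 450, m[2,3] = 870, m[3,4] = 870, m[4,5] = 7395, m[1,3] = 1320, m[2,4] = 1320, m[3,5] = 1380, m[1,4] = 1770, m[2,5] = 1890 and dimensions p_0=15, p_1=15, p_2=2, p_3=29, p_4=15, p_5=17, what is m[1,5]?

2340

m[1,5] = min over k∈[1,4] of m[1,k]+m[k+1,5]+p_{0}·p_k·p_{5}.
k=1: 0 + 1890 + 15·15·17 = 5715; k=2: 450 + 1380 + 15·2·17 = 2340; k=3: 1320 + 7395 + 15·29·17 = 16110; k=4: 1770 + 0 + 15·15·17 = 5595.
Minimum: 2340 at k=2.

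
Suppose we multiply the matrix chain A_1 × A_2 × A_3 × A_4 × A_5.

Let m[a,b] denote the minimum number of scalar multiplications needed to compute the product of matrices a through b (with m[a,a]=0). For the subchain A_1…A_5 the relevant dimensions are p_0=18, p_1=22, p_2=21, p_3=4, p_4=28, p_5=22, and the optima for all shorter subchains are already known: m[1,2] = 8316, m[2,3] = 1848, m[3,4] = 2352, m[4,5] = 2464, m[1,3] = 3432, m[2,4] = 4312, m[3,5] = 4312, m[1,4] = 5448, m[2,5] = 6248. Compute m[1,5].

m[1,5] = min over k∈[1,4] of m[1,k]+m[k+1,5]+p_{0}·p_k·p_{5}.
k=1: 0 + 6248 + 18·22·22 = 14960; k=2: 8316 + 4312 + 18·21·22 = 20944; k=3: 3432 + 2464 + 18·4·22 = 7480; k=4: 5448 + 0 + 18·28·22 = 16536.
Minimum: 7480 at k=3.

7480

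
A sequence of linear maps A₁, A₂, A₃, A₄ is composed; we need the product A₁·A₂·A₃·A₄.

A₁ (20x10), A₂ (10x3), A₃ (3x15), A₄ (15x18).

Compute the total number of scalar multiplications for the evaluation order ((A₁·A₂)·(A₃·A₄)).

2490

(A₁·A₂): 20×10 by 10×3 → 20×3, cost 20·10·3 = 600
(A₃·A₄): 3×15 by 15×18 → 3×18, cost 3·15·18 = 810
((A₁·A₂)·(A₃·A₄)): 20×3 by 3×18 → 20×18, cost 20·3·18 = 1080; cumulative 2490
Total: 2490 scalar multiplications.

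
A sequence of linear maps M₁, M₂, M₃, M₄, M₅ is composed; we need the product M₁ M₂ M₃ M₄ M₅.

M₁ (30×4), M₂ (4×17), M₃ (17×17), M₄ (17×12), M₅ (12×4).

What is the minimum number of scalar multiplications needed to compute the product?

Adjacent pairs: M₁M₂ = 30·4·17 = 2040; M₂M₃ = 4·17·17 = 1156; M₃M₄ = 17·17·12 = 3468; M₄M₅ = 17·12·4 = 816.
Length 3: M₁..M₃: k=1: 0+1156+30·4·17=3196; k=2: 2040+0+30·17·17=10710 → min 3196 | M₂..M₄: k=2: 0+3468+4·17·12=4284; k=3: 1156+0+4·17·12=1972 → min 1972 | M₃..M₅: k=3: 0+816+17·17·4=1972; k=4: 3468+0+17·12·4=4284 → min 1972.
Length 4: M₁..M₄: k=1: 0+1972+30·4·12=3412; k=2: 2040+3468+30·17·12=11628; k=3: 3196+0+30·17·12=9316 → min 3412 | M₂..M₅: k=2: 0+1972+4·17·4=2244; k=3: 1156+816+4·17·4=2244; k=4: 1972+0+4·12·4=2164 → min 2164.
Length 5: M₁..M₅: k=1: 0+2164+30·4·4=2644; k=2: 2040+1972+30·17·4=6052; k=3: 3196+816+30·17·4=6052; k=4: 3412+0+30·12·4=4852 → min 2644.
Optimal order: (M₁ (((M₂ M₃) M₄) M₅)) with cost 2644.

2644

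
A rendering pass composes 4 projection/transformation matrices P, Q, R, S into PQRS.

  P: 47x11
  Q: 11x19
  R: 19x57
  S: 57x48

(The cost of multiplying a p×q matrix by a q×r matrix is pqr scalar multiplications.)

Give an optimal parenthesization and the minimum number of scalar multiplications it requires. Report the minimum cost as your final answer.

66825

Adjacent pairs: PQ = 47·11·19 = 9823; QR = 11·19·57 = 11913; RS = 19·57·48 = 51984.
Length 3: P..R: k=1: 0+11913+47·11·57=41382; k=2: 9823+0+47·19·57=60724 → min 41382 | Q..S: k=2: 0+51984+11·19·48=62016; k=3: 11913+0+11·57·48=42009 → min 42009.
Length 4: P..S: k=1: 0+42009+47·11·48=66825; k=2: 9823+51984+47·19·48=104671; k=3: 41382+0+47·57·48=169974 → min 66825.
Optimal parenthesization: (P((QR)S)) with cost 66825.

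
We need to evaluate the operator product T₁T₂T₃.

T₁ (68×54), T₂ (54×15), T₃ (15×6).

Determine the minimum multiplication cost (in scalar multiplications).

26892

Order (T₁(T₂T₃)): (T₂T₃): 54×15 by 15×6 → 54×6, cost 54·15·6 = 4860; (T₁(T₂T₃)): 68×54 by 54×6 → 68×6, cost 68·54·6 = 22032; cumulative 26892. Total 26892.
Order ((T₁T₂)T₃): (T₁T₂): 68×54 by 54×15 → 68×15, cost 68·54·15 = 55080; ((T₁T₂)T₃): 68×15 by 15×6 → 68×6, cost 68·15·6 = 6120; cumulative 61200. Total 61200.
Minimum: 26892.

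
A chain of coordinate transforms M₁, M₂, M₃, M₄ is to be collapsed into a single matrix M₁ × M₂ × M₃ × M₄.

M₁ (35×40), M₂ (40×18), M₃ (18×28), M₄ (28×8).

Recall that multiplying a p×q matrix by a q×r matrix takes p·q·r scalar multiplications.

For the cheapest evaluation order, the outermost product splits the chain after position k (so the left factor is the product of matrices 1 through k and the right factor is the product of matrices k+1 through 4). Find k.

1

Adjacent pairs: M₁M₂ = 35·40·18 = 25200; M₂M₃ = 40·18·28 = 20160; M₃M₄ = 18·28·8 = 4032.
Length 3: M₁..M₃: k=1: 0+20160+35·40·28=59360; k=2: 25200+0+35·18·28=42840 → min 42840 | M₂..M₄: k=2: 0+4032+40·18·8=9792; k=3: 20160+0+40·28·8=29120 → min 9792.
Top-level splits: k=1: (M₁..M₁)·(M₂..M₄) → 0+9792+35·40·8 = 20992; k=2: (M₁..M₂)·(M₃..M₄) → 25200+4032+35·18·8 = 34272; k=3: (M₁..M₃)·(M₄..M₄) → 42840+0+35·28·8 = 50680.
Best split is after M₁, i.e. k = 1.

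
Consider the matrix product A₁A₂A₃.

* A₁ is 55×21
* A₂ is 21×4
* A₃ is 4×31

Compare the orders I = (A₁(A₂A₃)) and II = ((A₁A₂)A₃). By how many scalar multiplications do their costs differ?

26969

Order I = (A₁(A₂A₃)): (A₂A₃): 21×4 by 4×31 → 21×31, cost 21·4·31 = 2604; (A₁(A₂A₃)): 55×21 by 21×31 → 55×31, cost 55·21·31 = 35805; cumulative 38409. Total 38409.
Order II = ((A₁A₂)A₃): (A₁A₂): 55×21 by 21×4 → 55×4, cost 55·21·4 = 4620; ((A₁A₂)A₃): 55×4 by 4×31 → 55×31, cost 55·4·31 = 6820; cumulative 11440. Total 11440.
Difference: |38409 − 11440| = 26969.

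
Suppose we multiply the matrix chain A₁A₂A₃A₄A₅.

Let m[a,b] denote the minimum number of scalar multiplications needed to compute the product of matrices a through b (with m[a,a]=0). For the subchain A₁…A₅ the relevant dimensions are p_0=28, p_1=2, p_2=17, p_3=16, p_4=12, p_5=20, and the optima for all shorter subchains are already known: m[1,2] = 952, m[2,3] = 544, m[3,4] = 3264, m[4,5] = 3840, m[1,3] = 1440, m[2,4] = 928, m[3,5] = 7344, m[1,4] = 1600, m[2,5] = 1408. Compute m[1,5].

2528

m[1,5] = min over k∈[1,4] of m[1,k]+m[k+1,5]+p_{0}·p_k·p_{5}.
k=1: 0 + 1408 + 28·2·20 = 2528; k=2: 952 + 7344 + 28·17·20 = 17816; k=3: 1440 + 3840 + 28·16·20 = 14240; k=4: 1600 + 0 + 28·12·20 = 8320.
Minimum: 2528 at k=1.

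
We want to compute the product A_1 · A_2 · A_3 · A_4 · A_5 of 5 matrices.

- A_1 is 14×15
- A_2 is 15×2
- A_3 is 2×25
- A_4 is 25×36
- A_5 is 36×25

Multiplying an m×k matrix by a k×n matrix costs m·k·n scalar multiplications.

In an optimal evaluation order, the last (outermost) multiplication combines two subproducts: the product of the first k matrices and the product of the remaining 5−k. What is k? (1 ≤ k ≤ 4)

Adjacent pairs: A_1A_2 = 14·15·2 = 420; A_2A_3 = 15·2·25 = 750; A_3A_4 = 2·25·36 = 1800; A_4A_5 = 25·36·25 = 22500.
Length 3: A_1..A_3: k=1: 0+750+14·15·25=6000; k=2: 420+0+14·2·25=1120 → min 1120 | A_2..A_4: k=2: 0+1800+15·2·36=2880; k=3: 750+0+15·25·36=14250 → min 2880 | A_3..A_5: k=3: 0+22500+2·25·25=23750; k=4: 1800+0+2·36·25=3600 → min 3600.
Length 4: A_1..A_4: k=1: 0+2880+14·15·36=10440; k=2: 420+1800+14·2·36=3228; k=3: 1120+0+14·25·36=13720 → min 3228 | A_2..A_5: k=2: 0+3600+15·2·25=4350; k=3: 750+22500+15·25·25=32625; k=4: 2880+0+15·36·25=16380 → min 4350.
Top-level splits: k=1: (A_1..A_1)·(A_2..A_5) → 0+4350+14·15·25 = 9600; k=2: (A_1..A_2)·(A_3..A_5) → 420+3600+14·2·25 = 4720; k=3: (A_1..A_3)·(A_4..A_5) → 1120+22500+14·25·25 = 32370; k=4: (A_1..A_4)·(A_5..A_5) → 3228+0+14·36·25 = 15828.
Best split is after A_2, i.e. k = 2.

2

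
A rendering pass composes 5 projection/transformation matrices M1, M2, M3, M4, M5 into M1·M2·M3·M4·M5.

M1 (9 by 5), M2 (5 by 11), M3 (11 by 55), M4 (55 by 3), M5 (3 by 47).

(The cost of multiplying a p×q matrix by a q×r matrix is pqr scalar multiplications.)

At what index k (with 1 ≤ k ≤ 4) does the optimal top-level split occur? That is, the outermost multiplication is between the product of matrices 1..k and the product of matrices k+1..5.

4

Adjacent pairs: M1M2 = 9·5·11 = 495; M2M3 = 5·11·55 = 3025; M3M4 = 11·55·3 = 1815; M4M5 = 55·3·47 = 7755.
Length 3: M1..M3: k=1: 0+3025+9·5·55=5500; k=2: 495+0+9·11·55=5940 → min 5500 | M2..M4: k=2: 0+1815+5·11·3=1980; k=3: 3025+0+5·55·3=3850 → min 1980 | M3..M5: k=3: 0+7755+11·55·47=36190; k=4: 1815+0+11·3·47=3366 → min 3366.
Length 4: M1..M4: k=1: 0+1980+9·5·3=2115; k=2: 495+1815+9·11·3=2607; k=3: 5500+0+9·55·3=6985 → min 2115 | M2..M5: k=2: 0+3366+5·11·47=5951; k=3: 3025+7755+5·55·47=23705; k=4: 1980+0+5·3·47=2685 → min 2685.
Top-level splits: k=1: (M1..M1)·(M2..M5) → 0+2685+9·5·47 = 4800; k=2: (M1..M2)·(M3..M5) → 495+3366+9·11·47 = 8514; k=3: (M1..M3)·(M4..M5) → 5500+7755+9·55·47 = 36520; k=4: (M1..M4)·(M5..M5) → 2115+0+9·3·47 = 3384.
Best split is after M4, i.e. k = 4.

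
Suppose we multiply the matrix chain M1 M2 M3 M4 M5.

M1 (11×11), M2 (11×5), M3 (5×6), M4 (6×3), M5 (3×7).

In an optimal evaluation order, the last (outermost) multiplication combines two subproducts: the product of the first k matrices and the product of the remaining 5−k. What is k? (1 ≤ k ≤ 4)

4

Adjacent pairs: M1M2 = 11·11·5 = 605; M2M3 = 11·5·6 = 330; M3M4 = 5·6·3 = 90; M4M5 = 6·3·7 = 126.
Length 3: M1..M3: k=1: 0+330+11·11·6=1056; k=2: 605+0+11·5·6=935 → min 935 | M2..M4: k=2: 0+90+11·5·3=255; k=3: 330+0+11·6·3=528 → min 255 | M3..M5: k=3: 0+126+5·6·7=336; k=4: 90+0+5·3·7=195 → min 195.
Length 4: M1..M4: k=1: 0+255+11·11·3=618; k=2: 605+90+11·5·3=860; k=3: 935+0+11·6·3=1133 → min 618 | M2..M5: k=2: 0+195+11·5·7=580; k=3: 330+126+11·6·7=918; k=4: 255+0+11·3·7=486 → min 486.
Top-level splits: k=1: (M1..M1)·(M2..M5) → 0+486+11·11·7 = 1333; k=2: (M1..M2)·(M3..M5) → 605+195+11·5·7 = 1185; k=3: (M1..M3)·(M4..M5) → 935+126+11·6·7 = 1523; k=4: (M1..M4)·(M5..M5) → 618+0+11·3·7 = 849.
Best split is after M4, i.e. k = 4.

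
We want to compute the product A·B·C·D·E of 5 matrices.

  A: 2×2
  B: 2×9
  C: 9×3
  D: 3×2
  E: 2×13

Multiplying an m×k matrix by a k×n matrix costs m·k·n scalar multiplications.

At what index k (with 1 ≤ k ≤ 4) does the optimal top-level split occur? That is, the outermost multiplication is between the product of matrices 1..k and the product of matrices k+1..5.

Adjacent pairs: AB = 2·2·9 = 36; BC = 2·9·3 = 54; CD = 9·3·2 = 54; DE = 3·2·13 = 78.
Length 3: A..C: k=1: 0+54+2·2·3=66; k=2: 36+0+2·9·3=90 → min 66 | B..D: k=2: 0+54+2·9·2=90; k=3: 54+0+2·3·2=66 → min 66 | C..E: k=3: 0+78+9·3·13=429; k=4: 54+0+9·2·13=288 → min 288.
Length 4: A..D: k=1: 0+66+2·2·2=74; k=2: 36+54+2·9·2=126; k=3: 66+0+2·3·2=78 → min 74 | B..E: k=2: 0+288+2·9·13=522; k=3: 54+78+2·3·13=210; k=4: 66+0+2·2·13=118 → min 118.
Top-level splits: k=1: (A..A)·(B..E) → 0+118+2·2·13 = 170; k=2: (A..B)·(C..E) → 36+288+2·9·13 = 558; k=3: (A..C)·(D..E) → 66+78+2·3·13 = 222; k=4: (A..D)·(E..E) → 74+0+2·2·13 = 126.
Best split is after D, i.e. k = 4.

4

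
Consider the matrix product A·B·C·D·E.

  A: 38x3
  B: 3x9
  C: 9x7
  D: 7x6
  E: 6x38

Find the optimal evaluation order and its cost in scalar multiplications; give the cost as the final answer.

Adjacent pairs: AB = 38·3·9 = 1026; BC = 3·9·7 = 189; CD = 9·7·6 = 378; DE = 7·6·38 = 1596.
Length 3: A..C: k=1: 0+189+38·3·7=987; k=2: 1026+0+38·9·7=3420 → min 987 | B..D: k=2: 0+378+3·9·6=540; k=3: 189+0+3·7·6=315 → min 315 | C..E: k=3: 0+1596+9·7·38=3990; k=4: 378+0+9·6·38=2430 → min 2430.
Length 4: A..D: k=1: 0+315+38·3·6=999; k=2: 1026+378+38·9·6=3456; k=3: 987+0+38·7·6=2583 → min 999 | B..E: k=2: 0+2430+3·9·38=3456; k=3: 189+1596+3·7·38=2583; k=4: 315+0+3·6·38=999 → min 999.
Length 5: A..E: k=1: 0+999+38·3·38=5331; k=2: 1026+2430+38·9·38=16452; k=3: 987+1596+38·7·38=12691; k=4: 999+0+38·6·38=9663 → min 5331.
Optimal parenthesization: (A·(((B·C)·D)·E)) with cost 5331.

5331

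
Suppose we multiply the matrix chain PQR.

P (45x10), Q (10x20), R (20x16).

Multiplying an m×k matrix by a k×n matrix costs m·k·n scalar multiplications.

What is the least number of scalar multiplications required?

10400

Order (P(QR)): (QR): 10×20 by 20×16 → 10×16, cost 10·20·16 = 3200; (P(QR)): 45×10 by 10×16 → 45×16, cost 45·10·16 = 7200; cumulative 10400. Total 10400.
Order ((PQ)R): (PQ): 45×10 by 10×20 → 45×20, cost 45·10·20 = 9000; ((PQ)R): 45×20 by 20×16 → 45×16, cost 45·20·16 = 14400; cumulative 23400. Total 23400.
Minimum: 10400.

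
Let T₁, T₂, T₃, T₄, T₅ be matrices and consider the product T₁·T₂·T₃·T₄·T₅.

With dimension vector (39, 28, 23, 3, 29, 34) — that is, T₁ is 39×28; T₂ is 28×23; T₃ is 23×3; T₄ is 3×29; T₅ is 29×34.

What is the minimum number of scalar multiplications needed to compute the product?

12144

Adjacent pairs: T₁T₂ = 39·28·23 = 25116; T₂T₃ = 28·23·3 = 1932; T₃T₄ = 23·3·29 = 2001; T₄T₅ = 3·29·34 = 2958.
Length 3: T₁..T₃: k=1: 0+1932+39·28·3=5208; k=2: 25116+0+39·23·3=27807 → min 5208 | T₂..T₄: k=2: 0+2001+28·23·29=20677; k=3: 1932+0+28·3·29=4368 → min 4368 | T₃..T₅: k=3: 0+2958+23·3·34=5304; k=4: 2001+0+23·29·34=24679 → min 5304.
Length 4: T₁..T₄: k=1: 0+4368+39·28·29=36036; k=2: 25116+2001+39·23·29=53130; k=3: 5208+0+39·3·29=8601 → min 8601 | T₂..T₅: k=2: 0+5304+28·23·34=27200; k=3: 1932+2958+28·3·34=7746; k=4: 4368+0+28·29·34=31976 → min 7746.
Length 5: T₁..T₅: k=1: 0+7746+39·28·34=44874; k=2: 25116+5304+39·23·34=60918; k=3: 5208+2958+39·3·34=12144; k=4: 8601+0+39·29·34=47055 → min 12144.
Optimal order: ((T₁·(T₂·T₃))·(T₄·T₅)) with cost 12144.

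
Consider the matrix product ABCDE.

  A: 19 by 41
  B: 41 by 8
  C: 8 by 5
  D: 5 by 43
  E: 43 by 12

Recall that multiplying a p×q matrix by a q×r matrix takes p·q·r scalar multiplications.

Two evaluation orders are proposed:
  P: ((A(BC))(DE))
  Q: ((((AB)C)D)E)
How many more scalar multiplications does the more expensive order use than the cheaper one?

11626

Order P = ((A(BC))(DE)): (BC): 41×8 by 8×5 → 41×5, cost 41·8·5 = 1640; (A(BC)): 19×41 by 41×5 → 19×5, cost 19·41·5 = 3895; cumulative 5535; (DE): 5×43 by 43×12 → 5×12, cost 5·43·12 = 2580; ((A(BC))(DE)): 19×5 by 5×12 → 19×12, cost 19·5·12 = 1140; cumulative 9255. Total 9255.
Order Q = ((((AB)C)D)E): (AB): 19×41 by 41×8 → 19×8, cost 19·41·8 = 6232; ((AB)C): 19×8 by 8×5 → 19×5, cost 19·8·5 = 760; cumulative 6992; (((AB)C)D): 19×5 by 5×43 → 19×43, cost 19·5·43 = 4085; cumulative 11077; ((((AB)C)D)E): 19×43 by 43×12 → 19×12, cost 19·43·12 = 9804; cumulative 20881. Total 20881.
Difference: |9255 − 20881| = 11626.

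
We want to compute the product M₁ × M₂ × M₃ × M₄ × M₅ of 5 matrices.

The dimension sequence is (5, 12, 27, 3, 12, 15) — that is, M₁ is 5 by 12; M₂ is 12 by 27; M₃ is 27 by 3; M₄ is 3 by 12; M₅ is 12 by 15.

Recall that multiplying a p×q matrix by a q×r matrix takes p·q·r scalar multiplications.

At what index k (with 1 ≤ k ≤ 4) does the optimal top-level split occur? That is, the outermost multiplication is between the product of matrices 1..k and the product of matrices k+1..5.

Adjacent pairs: M₁M₂ = 5·12·27 = 1620; M₂M₃ = 12·27·3 = 972; M₃M₄ = 27·3·12 = 972; M₄M₅ = 3·12·15 = 540.
Length 3: M₁..M₃: k=1: 0+972+5·12·3=1152; k=2: 1620+0+5·27·3=2025 → min 1152 | M₂..M₄: k=2: 0+972+12·27·12=4860; k=3: 972+0+12·3·12=1404 → min 1404 | M₃..M₅: k=3: 0+540+27·3·15=1755; k=4: 972+0+27·12·15=5832 → min 1755.
Length 4: M₁..M₄: k=1: 0+1404+5·12·12=2124; k=2: 1620+972+5·27·12=4212; k=3: 1152+0+5·3·12=1332 → min 1332 | M₂..M₅: k=2: 0+1755+12·27·15=6615; k=3: 972+540+12·3·15=2052; k=4: 1404+0+12·12·15=3564 → min 2052.
Top-level splits: k=1: (M₁..M₁)·(M₂..M₅) → 0+2052+5·12·15 = 2952; k=2: (M₁..M₂)·(M₃..M₅) → 1620+1755+5·27·15 = 5400; k=3: (M₁..M₃)·(M₄..M₅) → 1152+540+5·3·15 = 1917; k=4: (M₁..M₄)·(M₅..M₅) → 1332+0+5·12·15 = 2232.
Best split is after M₃, i.e. k = 3.

3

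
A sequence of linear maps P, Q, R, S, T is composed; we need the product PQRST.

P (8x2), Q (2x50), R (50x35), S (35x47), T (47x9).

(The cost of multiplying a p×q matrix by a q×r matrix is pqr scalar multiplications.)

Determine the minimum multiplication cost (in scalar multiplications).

Adjacent pairs: PQ = 8·2·50 = 800; QR = 2·50·35 = 3500; RS = 50·35·47 = 82250; ST = 35·47·9 = 14805.
Length 3: P..R: k=1: 0+3500+8·2·35=4060; k=2: 800+0+8·50·35=14800 → min 4060 | Q..S: k=2: 0+82250+2·50·47=86950; k=3: 3500+0+2·35·47=6790 → min 6790 | R..T: k=3: 0+14805+50·35·9=30555; k=4: 82250+0+50·47·9=103400 → min 30555.
Length 4: P..S: k=1: 0+6790+8·2·47=7542; k=2: 800+82250+8·50·47=101850; k=3: 4060+0+8·35·47=17220 → min 7542 | Q..T: k=2: 0+30555+2·50·9=31455; k=3: 3500+14805+2·35·9=18935; k=4: 6790+0+2·47·9=7636 → min 7636.
Length 5: P..T: k=1: 0+7636+8·2·9=7780; k=2: 800+30555+8·50·9=34955; k=3: 4060+14805+8·35·9=21385; k=4: 7542+0+8·47·9=10926 → min 7780.
Optimal order: (P(((QR)S)T)) with cost 7780.

7780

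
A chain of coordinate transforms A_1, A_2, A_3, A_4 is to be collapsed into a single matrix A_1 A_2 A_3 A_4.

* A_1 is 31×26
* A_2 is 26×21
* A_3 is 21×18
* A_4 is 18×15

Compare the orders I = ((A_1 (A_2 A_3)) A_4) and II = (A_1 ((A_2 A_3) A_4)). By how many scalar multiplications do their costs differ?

Order I = ((A_1 (A_2 A_3)) A_4): (A_2 A_3): 26×21 by 21×18 → 26×18, cost 26·21·18 = 9828; (A_1 (A_2 A_3)): 31×26 by 26×18 → 31×18, cost 31·26·18 = 14508; cumulative 24336; ((A_1 (A_2 A_3)) A_4): 31×18 by 18×15 → 31×15, cost 31·18·15 = 8370; cumulative 32706. Total 32706.
Order II = (A_1 ((A_2 A_3) A_4)): (A_2 A_3): 26×21 by 21×18 → 26×18, cost 26·21·18 = 9828; ((A_2 A_3) A_4): 26×18 by 18×15 → 26×15, cost 26·18·15 = 7020; cumulative 16848; (A_1 ((A_2 A_3) A_4)): 31×26 by 26×15 → 31×15, cost 31·26·15 = 12090; cumulative 28938. Total 28938.
Difference: |32706 − 28938| = 3768.

3768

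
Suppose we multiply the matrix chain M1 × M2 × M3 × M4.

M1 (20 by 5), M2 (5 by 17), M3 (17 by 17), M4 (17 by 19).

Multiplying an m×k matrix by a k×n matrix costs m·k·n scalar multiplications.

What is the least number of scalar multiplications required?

Adjacent pairs: M1M2 = 20·5·17 = 1700; M2M3 = 5·17·17 = 1445; M3M4 = 17·17·19 = 5491.
Length 3: M1..M3: k=1: 0+1445+20·5·17=3145; k=2: 1700+0+20·17·17=7480 → min 3145 | M2..M4: k=2: 0+5491+5·17·19=7106; k=3: 1445+0+5·17·19=3060 → min 3060.
Length 4: M1..M4: k=1: 0+3060+20·5·19=4960; k=2: 1700+5491+20·17·19=13651; k=3: 3145+0+20·17·19=9605 → min 4960.
Optimal order: (M1 × ((M2 × M3) × M4)) with cost 4960.

4960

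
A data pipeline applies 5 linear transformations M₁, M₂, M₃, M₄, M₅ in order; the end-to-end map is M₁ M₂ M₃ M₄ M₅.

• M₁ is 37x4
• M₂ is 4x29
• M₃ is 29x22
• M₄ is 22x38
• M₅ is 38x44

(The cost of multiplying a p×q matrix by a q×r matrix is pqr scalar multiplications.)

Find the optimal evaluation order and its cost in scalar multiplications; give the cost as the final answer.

19096

Adjacent pairs: M₁M₂ = 37·4·29 = 4292; M₂M₃ = 4·29·22 = 2552; M₃M₄ = 29·22·38 = 24244; M₄M₅ = 22·38·44 = 36784.
Length 3: M₁..M₃: k=1: 0+2552+37·4·22=5808; k=2: 4292+0+37·29·22=27898 → min 5808 | M₂..M₄: k=2: 0+24244+4·29·38=28652; k=3: 2552+0+4·22·38=5896 → min 5896 | M₃..M₅: k=3: 0+36784+29·22·44=64856; k=4: 24244+0+29·38·44=72732 → min 64856.
Length 4: M₁..M₄: k=1: 0+5896+37·4·38=11520; k=2: 4292+24244+37·29·38=69310; k=3: 5808+0+37·22·38=36740 → min 11520 | M₂..M₅: k=2: 0+64856+4·29·44=69960; k=3: 2552+36784+4·22·44=43208; k=4: 5896+0+4·38·44=12584 → min 12584.
Length 5: M₁..M₅: k=1: 0+12584+37·4·44=19096; k=2: 4292+64856+37·29·44=116360; k=3: 5808+36784+37·22·44=78408; k=4: 11520+0+37·38·44=73384 → min 19096.
Optimal parenthesization: (M₁ (((M₂ M₃) M₄) M₅)) with cost 19096.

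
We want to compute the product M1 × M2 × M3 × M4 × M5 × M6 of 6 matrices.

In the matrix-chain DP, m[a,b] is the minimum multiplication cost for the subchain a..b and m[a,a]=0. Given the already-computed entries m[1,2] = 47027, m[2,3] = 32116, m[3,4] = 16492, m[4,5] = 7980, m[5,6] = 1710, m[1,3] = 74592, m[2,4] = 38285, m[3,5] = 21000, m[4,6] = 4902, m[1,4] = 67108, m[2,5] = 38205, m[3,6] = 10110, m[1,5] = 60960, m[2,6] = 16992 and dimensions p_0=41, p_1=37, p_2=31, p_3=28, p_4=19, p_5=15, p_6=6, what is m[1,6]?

26094

m[1,6] = min over k∈[1,5] of m[1,k]+m[k+1,6]+p_{0}·p_k·p_{6}.
k=1: 0 + 16992 + 41·37·6 = 26094; k=2: 47027 + 10110 + 41·31·6 = 64763; k=3: 74592 + 4902 + 41·28·6 = 86382; k=4: 67108 + 1710 + 41·19·6 = 73492; k=5: 60960 + 0 + 41·15·6 = 64650.
Minimum: 26094 at k=1.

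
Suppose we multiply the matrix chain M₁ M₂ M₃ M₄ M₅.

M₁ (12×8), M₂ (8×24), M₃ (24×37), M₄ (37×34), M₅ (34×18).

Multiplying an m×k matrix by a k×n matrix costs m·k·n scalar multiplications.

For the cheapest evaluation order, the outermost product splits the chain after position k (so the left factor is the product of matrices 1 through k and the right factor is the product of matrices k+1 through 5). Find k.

1

Adjacent pairs: M₁M₂ = 12·8·24 = 2304; M₂M₃ = 8·24·37 = 7104; M₃M₄ = 24·37·34 = 30192; M₄M₅ = 37·34·18 = 22644.
Length 3: M₁..M₃: k=1: 0+7104+12·8·37=10656; k=2: 2304+0+12·24·37=12960 → min 10656 | M₂..M₄: k=2: 0+30192+8·24·34=36720; k=3: 7104+0+8·37·34=17168 → min 17168 | M₃..M₅: k=3: 0+22644+24·37·18=38628; k=4: 30192+0+24·34·18=44880 → min 38628.
Length 4: M₁..M₄: k=1: 0+17168+12·8·34=20432; k=2: 2304+30192+12·24·34=42288; k=3: 10656+0+12·37·34=25752 → min 20432 | M₂..M₅: k=2: 0+38628+8·24·18=42084; k=3: 7104+22644+8·37·18=35076; k=4: 17168+0+8·34·18=22064 → min 22064.
Top-level splits: k=1: (M₁..M₁)·(M₂..M₅) → 0+22064+12·8·18 = 23792; k=2: (M₁..M₂)·(M₃..M₅) → 2304+38628+12·24·18 = 46116; k=3: (M₁..M₃)·(M₄..M₅) → 10656+22644+12·37·18 = 41292; k=4: (M₁..M₄)·(M₅..M₅) → 20432+0+12·34·18 = 27776.
Best split is after M₁, i.e. k = 1.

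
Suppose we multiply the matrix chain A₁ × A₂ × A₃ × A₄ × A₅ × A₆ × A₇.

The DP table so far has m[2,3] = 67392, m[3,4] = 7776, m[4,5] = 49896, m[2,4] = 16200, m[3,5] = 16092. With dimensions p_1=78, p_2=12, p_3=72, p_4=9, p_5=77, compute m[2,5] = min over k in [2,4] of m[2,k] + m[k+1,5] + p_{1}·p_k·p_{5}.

70254

m[2,5] = min over k∈[2,4] of m[2,k]+m[k+1,5]+p_{1}·p_k·p_{5}.
k=2: 0 + 16092 + 78·12·77 = 88164; k=3: 67392 + 49896 + 78·72·77 = 549720; k=4: 16200 + 0 + 78·9·77 = 70254.
Minimum: 70254 at k=4.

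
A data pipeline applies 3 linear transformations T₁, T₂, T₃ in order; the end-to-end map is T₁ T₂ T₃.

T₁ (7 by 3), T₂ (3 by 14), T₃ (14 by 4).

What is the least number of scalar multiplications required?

Order (T₁ (T₂ T₃)): (T₂ T₃): 3×14 by 14×4 → 3×4, cost 3·14·4 = 168; (T₁ (T₂ T₃)): 7×3 by 3×4 → 7×4, cost 7·3·4 = 84; cumulative 252. Total 252.
Order ((T₁ T₂) T₃): (T₁ T₂): 7×3 by 3×14 → 7×14, cost 7·3·14 = 294; ((T₁ T₂) T₃): 7×14 by 14×4 → 7×4, cost 7·14·4 = 392; cumulative 686. Total 686.
Minimum: 252.

252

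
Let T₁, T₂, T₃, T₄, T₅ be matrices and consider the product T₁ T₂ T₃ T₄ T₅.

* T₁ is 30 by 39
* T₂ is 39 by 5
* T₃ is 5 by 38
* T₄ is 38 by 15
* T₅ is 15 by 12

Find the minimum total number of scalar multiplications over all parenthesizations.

11400

Adjacent pairs: T₁T₂ = 30·39·5 = 5850; T₂T₃ = 39·5·38 = 7410; T₃T₄ = 5·38·15 = 2850; T₄T₅ = 38·15·12 = 6840.
Length 3: T₁..T₃: k=1: 0+7410+30·39·38=51870; k=2: 5850+0+30·5·38=11550 → min 11550 | T₂..T₄: k=2: 0+2850+39·5·15=5775; k=3: 7410+0+39·38·15=29640 → min 5775 | T₃..T₅: k=3: 0+6840+5·38·12=9120; k=4: 2850+0+5·15·12=3750 → min 3750.
Length 4: T₁..T₄: k=1: 0+5775+30·39·15=23325; k=2: 5850+2850+30·5·15=10950; k=3: 11550+0+30·38·15=28650 → min 10950 | T₂..T₅: k=2: 0+3750+39·5·12=6090; k=3: 7410+6840+39·38·12=32034; k=4: 5775+0+39·15·12=12795 → min 6090.
Length 5: T₁..T₅: k=1: 0+6090+30·39·12=20130; k=2: 5850+3750+30·5·12=11400; k=3: 11550+6840+30·38·12=32070; k=4: 10950+0+30·15·12=16350 → min 11400.
Optimal order: ((T₁ T₂) ((T₃ T₄) T₅)) with cost 11400.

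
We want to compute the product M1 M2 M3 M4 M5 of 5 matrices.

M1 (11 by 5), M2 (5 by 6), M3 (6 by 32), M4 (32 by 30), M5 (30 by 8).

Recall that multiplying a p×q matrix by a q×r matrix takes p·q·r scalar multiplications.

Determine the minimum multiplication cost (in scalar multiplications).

Adjacent pairs: M1M2 = 11·5·6 = 330; M2M3 = 5·6·32 = 960; M3M4 = 6·32·30 = 5760; M4M5 = 32·30·8 = 7680.
Length 3: M1..M3: k=1: 0+960+11·5·32=2720; k=2: 330+0+11·6·32=2442 → min 2442 | M2..M4: k=2: 0+5760+5·6·30=6660; k=3: 960+0+5·32·30=5760 → min 5760 | M3..M5: k=3: 0+7680+6·32·8=9216; k=4: 5760+0+6·30·8=7200 → min 7200.
Length 4: M1..M4: k=1: 0+5760+11·5·30=7410; k=2: 330+5760+11·6·30=8070; k=3: 2442+0+11·32·30=13002 → min 7410 | M2..M5: k=2: 0+7200+5·6·8=7440; k=3: 960+7680+5·32·8=9920; k=4: 5760+0+5·30·8=6960 → min 6960.
Length 5: M1..M5: k=1: 0+6960+11·5·8=7400; k=2: 330+7200+11·6·8=8058; k=3: 2442+7680+11·32·8=12938; k=4: 7410+0+11·30·8=10050 → min 7400.
Optimal order: (M1 (((M2 M3) M4) M5)) with cost 7400.

7400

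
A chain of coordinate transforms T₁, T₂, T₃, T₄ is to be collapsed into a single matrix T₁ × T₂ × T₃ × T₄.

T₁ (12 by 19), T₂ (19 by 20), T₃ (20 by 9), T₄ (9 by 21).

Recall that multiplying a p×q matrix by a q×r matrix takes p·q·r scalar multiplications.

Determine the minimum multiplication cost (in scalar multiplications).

Adjacent pairs: T₁T₂ = 12·19·20 = 4560; T₂T₃ = 19·20·9 = 3420; T₃T₄ = 20·9·21 = 3780.
Length 3: T₁..T₃: k=1: 0+3420+12·19·9=5472; k=2: 4560+0+12·20·9=6720 → min 5472 | T₂..T₄: k=2: 0+3780+19·20·21=11760; k=3: 3420+0+19·9·21=7011 → min 7011.
Length 4: T₁..T₄: k=1: 0+7011+12·19·21=11799; k=2: 4560+3780+12·20·21=13380; k=3: 5472+0+12·9·21=7740 → min 7740.
Optimal order: ((T₁ × (T₂ × T₃)) × T₄) with cost 7740.

7740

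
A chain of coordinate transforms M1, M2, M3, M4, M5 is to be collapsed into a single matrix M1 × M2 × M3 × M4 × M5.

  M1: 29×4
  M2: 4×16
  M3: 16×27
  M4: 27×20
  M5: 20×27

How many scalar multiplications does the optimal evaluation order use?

9180

Adjacent pairs: M1M2 = 29·4·16 = 1856; M2M3 = 4·16·27 = 1728; M3M4 = 16·27·20 = 8640; M4M5 = 27·20·27 = 14580.
Length 3: M1..M3: k=1: 0+1728+29·4·27=4860; k=2: 1856+0+29·16·27=14384 → min 4860 | M2..M4: k=2: 0+8640+4·16·20=9920; k=3: 1728+0+4·27·20=3888 → min 3888 | M3..M5: k=3: 0+14580+16·27·27=26244; k=4: 8640+0+16·20·27=17280 → min 17280.
Length 4: M1..M4: k=1: 0+3888+29·4·20=6208; k=2: 1856+8640+29·16·20=19776; k=3: 4860+0+29·27·20=20520 → min 6208 | M2..M5: k=2: 0+17280+4·16·27=19008; k=3: 1728+14580+4·27·27=19224; k=4: 3888+0+4·20·27=6048 → min 6048.
Length 5: M1..M5: k=1: 0+6048+29·4·27=9180; k=2: 1856+17280+29·16·27=31664; k=3: 4860+14580+29·27·27=40581; k=4: 6208+0+29·20·27=21868 → min 9180.
Optimal order: (M1 × (((M2 × M3) × M4) × M5)) with cost 9180.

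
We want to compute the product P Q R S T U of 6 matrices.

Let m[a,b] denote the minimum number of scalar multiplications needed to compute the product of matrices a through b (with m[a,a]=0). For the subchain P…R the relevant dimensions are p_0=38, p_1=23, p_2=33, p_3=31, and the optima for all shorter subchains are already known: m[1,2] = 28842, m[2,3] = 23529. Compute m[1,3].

m[1,3] = min over k∈[1,2] of m[1,k]+m[k+1,3]+p_{0}·p_k·p_{3}.
k=1: 0 + 23529 + 38·23·31 = 50623; k=2: 28842 + 0 + 38·33·31 = 67716.
Minimum: 50623 at k=1.

50623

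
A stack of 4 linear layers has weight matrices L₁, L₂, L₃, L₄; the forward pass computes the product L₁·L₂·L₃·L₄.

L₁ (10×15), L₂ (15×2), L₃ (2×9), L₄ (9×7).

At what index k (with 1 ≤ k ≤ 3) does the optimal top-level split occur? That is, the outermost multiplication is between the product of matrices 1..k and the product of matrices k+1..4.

Adjacent pairs: L₁L₂ = 10·15·2 = 300; L₂L₃ = 15·2·9 = 270; L₃L₄ = 2·9·7 = 126.
Length 3: L₁..L₃: k=1: 0+270+10·15·9=1620; k=2: 300+0+10·2·9=480 → min 480 | L₂..L₄: k=2: 0+126+15·2·7=336; k=3: 270+0+15·9·7=1215 → min 336.
Top-level splits: k=1: (L₁..L₁)·(L₂..L₄) → 0+336+10·15·7 = 1386; k=2: (L₁..L₂)·(L₃..L₄) → 300+126+10·2·7 = 566; k=3: (L₁..L₃)·(L₄..L₄) → 480+0+10·9·7 = 1110.
Best split is after L₂, i.e. k = 2.

2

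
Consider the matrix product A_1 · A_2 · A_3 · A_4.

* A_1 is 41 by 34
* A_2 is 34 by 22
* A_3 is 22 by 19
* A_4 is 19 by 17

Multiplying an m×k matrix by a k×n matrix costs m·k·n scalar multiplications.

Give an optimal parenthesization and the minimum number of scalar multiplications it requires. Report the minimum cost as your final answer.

Adjacent pairs: A_1A_2 = 41·34·22 = 30668; A_2A_3 = 34·22·19 = 14212; A_3A_4 = 22·19·17 = 7106.
Length 3: A_1..A_3: k=1: 0+14212+41·34·19=40698; k=2: 30668+0+41·22·19=47806 → min 40698 | A_2..A_4: k=2: 0+7106+34·22·17=19822; k=3: 14212+0+34·19·17=25194 → min 19822.
Length 4: A_1..A_4: k=1: 0+19822+41·34·17=43520; k=2: 30668+7106+41·22·17=53108; k=3: 40698+0+41·19·17=53941 → min 43520.
Optimal parenthesization: (A_1 · (A_2 · (A_3 · A_4))) with cost 43520.

43520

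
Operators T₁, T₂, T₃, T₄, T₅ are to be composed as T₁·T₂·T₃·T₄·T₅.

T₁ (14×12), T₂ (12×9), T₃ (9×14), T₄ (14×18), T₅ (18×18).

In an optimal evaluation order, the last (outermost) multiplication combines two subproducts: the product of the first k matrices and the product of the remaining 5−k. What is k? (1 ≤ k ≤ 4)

Adjacent pairs: T₁T₂ = 14·12·9 = 1512; T₂T₃ = 12·9·14 = 1512; T₃T₄ = 9·14·18 = 2268; T₄T₅ = 14·18·18 = 4536.
Length 3: T₁..T₃: k=1: 0+1512+14·12·14=3864; k=2: 1512+0+14·9·14=3276 → min 3276 | T₂..T₄: k=2: 0+2268+12·9·18=4212; k=3: 1512+0+12·14·18=4536 → min 4212 | T₃..T₅: k=3: 0+4536+9·14·18=6804; k=4: 2268+0+9·18·18=5184 → min 5184.
Length 4: T₁..T₄: k=1: 0+4212+14·12·18=7236; k=2: 1512+2268+14·9·18=6048; k=3: 3276+0+14·14·18=6804 → min 6048 | T₂..T₅: k=2: 0+5184+12·9·18=7128; k=3: 1512+4536+12·14·18=9072; k=4: 4212+0+12·18·18=8100 → min 7128.
Top-level splits: k=1: (T₁..T₁)·(T₂..T₅) → 0+7128+14·12·18 = 10152; k=2: (T₁..T₂)·(T₃..T₅) → 1512+5184+14·9·18 = 8964; k=3: (T₁..T₃)·(T₄..T₅) → 3276+4536+14·14·18 = 11340; k=4: (T₁..T₄)·(T₅..T₅) → 6048+0+14·18·18 = 10584.
Best split is after T₂, i.e. k = 2.

2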